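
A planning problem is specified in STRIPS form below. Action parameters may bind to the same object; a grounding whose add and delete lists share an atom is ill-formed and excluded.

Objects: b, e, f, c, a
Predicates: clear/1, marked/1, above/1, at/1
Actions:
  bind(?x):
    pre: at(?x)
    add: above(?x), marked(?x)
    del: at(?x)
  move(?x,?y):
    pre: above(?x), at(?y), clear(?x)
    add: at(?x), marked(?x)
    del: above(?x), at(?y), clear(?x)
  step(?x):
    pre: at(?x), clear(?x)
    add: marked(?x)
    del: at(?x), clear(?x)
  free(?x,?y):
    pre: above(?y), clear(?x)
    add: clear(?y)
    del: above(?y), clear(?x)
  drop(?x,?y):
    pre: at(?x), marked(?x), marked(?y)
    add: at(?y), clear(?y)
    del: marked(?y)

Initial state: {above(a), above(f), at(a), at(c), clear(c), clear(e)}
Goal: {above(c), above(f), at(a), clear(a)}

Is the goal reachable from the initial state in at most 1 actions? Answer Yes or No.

1. bind(c)  →  {above(a), above(c), above(f), at(a), clear(c), clear(e), marked(c)}
2. free(e,a)  →  {above(c), above(f), at(a), clear(a), clear(c), marked(c)}
optimal plan length = 2; 2 > 1

No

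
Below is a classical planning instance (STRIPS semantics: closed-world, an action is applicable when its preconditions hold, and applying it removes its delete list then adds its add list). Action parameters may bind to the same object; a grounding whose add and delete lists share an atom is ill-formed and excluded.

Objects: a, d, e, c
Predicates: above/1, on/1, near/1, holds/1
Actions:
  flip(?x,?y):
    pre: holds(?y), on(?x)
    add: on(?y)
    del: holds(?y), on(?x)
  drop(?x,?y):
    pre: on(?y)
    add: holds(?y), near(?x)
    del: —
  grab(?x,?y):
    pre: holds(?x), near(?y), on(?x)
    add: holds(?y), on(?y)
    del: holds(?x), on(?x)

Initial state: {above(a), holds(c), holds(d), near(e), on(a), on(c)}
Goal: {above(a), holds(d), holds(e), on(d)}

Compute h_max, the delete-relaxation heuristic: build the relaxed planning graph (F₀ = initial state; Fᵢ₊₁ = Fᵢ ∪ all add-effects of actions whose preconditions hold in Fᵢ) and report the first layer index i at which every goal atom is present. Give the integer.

1

F0 = init (6 atoms)
F1 = F0 ∪ {holds(a), holds(e), near(a), near(c), near(d), on(d), on(e)}  (13 atoms)
goal ⊆ F1  ⇒  h_max = 1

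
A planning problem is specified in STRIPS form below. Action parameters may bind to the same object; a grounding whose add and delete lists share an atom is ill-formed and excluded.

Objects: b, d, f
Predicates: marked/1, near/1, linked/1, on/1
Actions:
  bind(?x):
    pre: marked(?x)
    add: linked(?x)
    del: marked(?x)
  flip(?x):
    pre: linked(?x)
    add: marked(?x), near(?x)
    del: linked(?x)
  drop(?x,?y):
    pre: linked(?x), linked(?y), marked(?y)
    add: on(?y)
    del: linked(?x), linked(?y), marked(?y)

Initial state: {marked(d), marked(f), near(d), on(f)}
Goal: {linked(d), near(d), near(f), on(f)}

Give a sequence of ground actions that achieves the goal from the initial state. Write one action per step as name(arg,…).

bind(d); bind(f); flip(f)

1. bind(d)  →  {linked(d), marked(f), near(d), on(f)}
2. bind(f)  →  {linked(d), linked(f), near(d), on(f)}
3. flip(f)  →  {linked(d), marked(f), near(d), near(f), on(f)}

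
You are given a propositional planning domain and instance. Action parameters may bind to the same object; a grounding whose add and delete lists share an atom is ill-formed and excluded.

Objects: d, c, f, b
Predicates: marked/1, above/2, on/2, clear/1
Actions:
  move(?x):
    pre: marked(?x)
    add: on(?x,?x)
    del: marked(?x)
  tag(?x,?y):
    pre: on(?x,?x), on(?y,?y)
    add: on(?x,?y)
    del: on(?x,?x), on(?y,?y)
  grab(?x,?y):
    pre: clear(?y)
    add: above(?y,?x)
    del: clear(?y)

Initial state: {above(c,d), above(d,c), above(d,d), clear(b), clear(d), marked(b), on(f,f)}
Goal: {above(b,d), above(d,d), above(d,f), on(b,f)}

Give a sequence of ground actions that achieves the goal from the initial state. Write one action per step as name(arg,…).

1. move(b)  →  {above(c,d), above(d,c), above(d,d), clear(b), clear(d), on(b,b), on(f,f)}
2. tag(b,f)  →  {above(c,d), above(d,c), above(d,d), clear(b), clear(d), on(b,f)}
3. grab(d,b)  →  {above(b,d), above(c,d), above(d,c), above(d,d), clear(d), on(b,f)}
4. grab(f,d)  →  {above(b,d), above(c,d), above(d,c), above(d,d), above(d,f), on(b,f)}

move(b); tag(b,f); grab(d,b); grab(f,d)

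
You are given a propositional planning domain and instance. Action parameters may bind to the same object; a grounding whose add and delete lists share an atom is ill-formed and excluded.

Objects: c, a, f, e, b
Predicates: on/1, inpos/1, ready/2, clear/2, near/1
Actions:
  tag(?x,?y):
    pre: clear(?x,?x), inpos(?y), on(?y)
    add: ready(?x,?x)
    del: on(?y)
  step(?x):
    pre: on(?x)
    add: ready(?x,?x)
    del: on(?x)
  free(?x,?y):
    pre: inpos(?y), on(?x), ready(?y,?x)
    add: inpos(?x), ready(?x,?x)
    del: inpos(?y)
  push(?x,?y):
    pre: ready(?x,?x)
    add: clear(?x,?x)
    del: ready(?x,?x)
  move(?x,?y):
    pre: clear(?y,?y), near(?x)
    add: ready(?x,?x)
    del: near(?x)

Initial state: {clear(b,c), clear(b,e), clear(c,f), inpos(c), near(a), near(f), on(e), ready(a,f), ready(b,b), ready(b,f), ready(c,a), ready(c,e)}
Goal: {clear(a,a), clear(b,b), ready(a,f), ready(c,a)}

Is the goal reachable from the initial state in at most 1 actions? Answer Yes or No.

No

1. push(b,c)  →  {clear(b,b), clear(b,c), clear(b,e), clear(c,f), inpos(c), near(a), near(f), on(e), ready(a,f), ready(b,f), ready(c,a), ready(c,e)}
2. move(a,b)  →  {clear(b,b), clear(b,c), clear(b,e), clear(c,f), inpos(c), near(f), on(e), ready(a,a), ready(a,f), ready(b,f), ready(c,a), ready(c,e)}
3. push(a,c)  →  {clear(a,a), clear(b,b), clear(b,c), clear(b,e), clear(c,f), inpos(c), near(f), on(e), ready(a,f), ready(b,f), ready(c,a), ready(c,e)}
optimal plan length = 3; 3 > 1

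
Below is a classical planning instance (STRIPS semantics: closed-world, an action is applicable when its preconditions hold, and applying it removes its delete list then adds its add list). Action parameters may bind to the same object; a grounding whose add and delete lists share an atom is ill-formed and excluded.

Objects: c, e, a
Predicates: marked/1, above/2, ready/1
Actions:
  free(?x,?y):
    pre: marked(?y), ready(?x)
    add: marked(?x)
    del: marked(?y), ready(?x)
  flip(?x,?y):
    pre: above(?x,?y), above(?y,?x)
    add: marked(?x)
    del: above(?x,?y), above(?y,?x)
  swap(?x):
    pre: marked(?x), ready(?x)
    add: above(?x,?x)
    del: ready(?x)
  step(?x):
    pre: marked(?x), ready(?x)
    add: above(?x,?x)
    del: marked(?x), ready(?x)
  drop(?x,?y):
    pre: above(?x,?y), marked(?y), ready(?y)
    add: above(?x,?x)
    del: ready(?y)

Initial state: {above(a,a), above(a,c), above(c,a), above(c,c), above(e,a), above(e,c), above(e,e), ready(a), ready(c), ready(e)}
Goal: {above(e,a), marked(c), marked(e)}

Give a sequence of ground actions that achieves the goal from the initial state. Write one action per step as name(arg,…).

flip(c,c); flip(e,e)

1. flip(c,c)  →  {above(a,a), above(a,c), above(c,a), above(e,a), above(e,c), above(e,e), marked(c), ready(a), ready(c), ready(e)}
2. flip(e,e)  →  {above(a,a), above(a,c), above(c,a), above(e,a), above(e,c), marked(c), marked(e), ready(a), ready(c), ready(e)}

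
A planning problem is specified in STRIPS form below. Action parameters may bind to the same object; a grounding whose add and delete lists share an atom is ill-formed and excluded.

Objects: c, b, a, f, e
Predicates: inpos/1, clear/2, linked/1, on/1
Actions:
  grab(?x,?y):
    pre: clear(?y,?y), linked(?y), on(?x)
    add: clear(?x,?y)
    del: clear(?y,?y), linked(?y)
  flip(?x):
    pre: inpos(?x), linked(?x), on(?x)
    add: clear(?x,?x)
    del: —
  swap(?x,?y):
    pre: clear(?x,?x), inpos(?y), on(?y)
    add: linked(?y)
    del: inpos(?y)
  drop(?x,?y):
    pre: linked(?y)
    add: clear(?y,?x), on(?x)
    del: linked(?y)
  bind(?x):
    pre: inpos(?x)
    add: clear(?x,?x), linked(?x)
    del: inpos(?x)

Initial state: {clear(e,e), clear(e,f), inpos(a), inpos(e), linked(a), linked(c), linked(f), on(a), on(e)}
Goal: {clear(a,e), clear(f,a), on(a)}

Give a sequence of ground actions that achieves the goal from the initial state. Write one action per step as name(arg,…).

drop(a,f); drop(e,a)

1. drop(a,f)  →  {clear(e,e), clear(e,f), clear(f,a), inpos(a), inpos(e), linked(a), linked(c), on(a), on(e)}
2. drop(e,a)  →  {clear(a,e), clear(e,e), clear(e,f), clear(f,a), inpos(a), inpos(e), linked(c), on(a), on(e)}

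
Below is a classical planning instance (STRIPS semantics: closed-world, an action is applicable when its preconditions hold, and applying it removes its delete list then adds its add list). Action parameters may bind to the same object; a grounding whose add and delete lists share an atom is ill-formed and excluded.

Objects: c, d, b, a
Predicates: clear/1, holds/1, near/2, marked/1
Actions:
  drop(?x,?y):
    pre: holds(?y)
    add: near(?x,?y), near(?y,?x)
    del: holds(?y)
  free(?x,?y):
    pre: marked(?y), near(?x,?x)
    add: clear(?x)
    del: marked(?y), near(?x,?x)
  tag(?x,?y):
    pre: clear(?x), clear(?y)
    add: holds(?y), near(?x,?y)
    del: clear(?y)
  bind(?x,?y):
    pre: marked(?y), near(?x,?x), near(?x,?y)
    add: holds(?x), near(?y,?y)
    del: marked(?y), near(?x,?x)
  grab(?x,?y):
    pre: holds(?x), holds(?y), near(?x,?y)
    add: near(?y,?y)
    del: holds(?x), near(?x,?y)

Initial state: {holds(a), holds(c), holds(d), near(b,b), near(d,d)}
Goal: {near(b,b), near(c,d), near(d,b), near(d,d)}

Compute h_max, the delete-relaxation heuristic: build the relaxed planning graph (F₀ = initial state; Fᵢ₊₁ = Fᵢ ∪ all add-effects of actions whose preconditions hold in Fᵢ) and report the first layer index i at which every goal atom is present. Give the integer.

1

F0 = init (5 atoms)
F1 = F0 ∪ {near(a,a), near(a,b), near(a,c), near(a,d), near(b,a), near(b,c), near(b,d), near(c,a), near(c,b), near(c,c), near(c,d), near(d,a), near(d,b), near(d,c)}  (19 atoms)
goal ⊆ F1  ⇒  h_max = 1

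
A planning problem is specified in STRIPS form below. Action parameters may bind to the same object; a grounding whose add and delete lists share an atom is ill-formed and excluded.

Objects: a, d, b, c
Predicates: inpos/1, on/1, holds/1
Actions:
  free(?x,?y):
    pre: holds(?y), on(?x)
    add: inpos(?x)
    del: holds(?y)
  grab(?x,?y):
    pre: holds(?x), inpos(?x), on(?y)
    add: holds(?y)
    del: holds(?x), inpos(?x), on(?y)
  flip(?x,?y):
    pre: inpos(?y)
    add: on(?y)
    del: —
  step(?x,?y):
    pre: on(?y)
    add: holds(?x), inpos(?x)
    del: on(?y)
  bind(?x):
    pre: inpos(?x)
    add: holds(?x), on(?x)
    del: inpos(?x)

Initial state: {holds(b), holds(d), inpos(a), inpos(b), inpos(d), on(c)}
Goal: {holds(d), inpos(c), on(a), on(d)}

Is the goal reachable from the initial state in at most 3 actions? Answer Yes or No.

1. free(c,d)  →  {holds(b), inpos(a), inpos(b), inpos(c), inpos(d), on(c)}
2. flip(a,a)  →  {holds(b), inpos(a), inpos(b), inpos(c), inpos(d), on(a), on(c)}
3. bind(d)  →  {holds(b), holds(d), inpos(a), inpos(b), inpos(c), on(a), on(c), on(d)}
optimal plan length = 3; 3 ≤ 3

Yes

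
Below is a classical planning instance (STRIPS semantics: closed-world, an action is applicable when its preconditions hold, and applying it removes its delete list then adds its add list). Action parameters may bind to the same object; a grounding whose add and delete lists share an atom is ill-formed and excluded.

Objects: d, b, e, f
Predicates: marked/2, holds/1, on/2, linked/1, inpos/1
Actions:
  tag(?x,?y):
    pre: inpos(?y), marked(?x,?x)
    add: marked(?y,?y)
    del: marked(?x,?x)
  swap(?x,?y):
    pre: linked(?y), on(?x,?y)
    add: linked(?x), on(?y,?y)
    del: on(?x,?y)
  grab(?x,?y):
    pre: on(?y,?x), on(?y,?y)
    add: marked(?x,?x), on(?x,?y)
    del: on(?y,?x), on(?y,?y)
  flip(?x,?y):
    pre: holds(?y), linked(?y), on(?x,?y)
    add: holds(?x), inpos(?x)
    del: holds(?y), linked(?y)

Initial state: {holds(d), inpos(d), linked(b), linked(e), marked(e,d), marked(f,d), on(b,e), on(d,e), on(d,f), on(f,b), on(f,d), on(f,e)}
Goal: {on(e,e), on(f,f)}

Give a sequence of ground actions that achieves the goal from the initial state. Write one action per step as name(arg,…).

swap(f,e); swap(d,f)

1. swap(f,e)  →  {holds(d), inpos(d), linked(b), linked(e), linked(f), marked(e,d), marked(f,d), on(b,e), on(d,e), on(d,f), on(e,e), on(f,b), on(f,d)}
2. swap(d,f)  →  {holds(d), inpos(d), linked(b), linked(d), linked(e), linked(f), marked(e,d), marked(f,d), on(b,e), on(d,e), on(e,e), on(f,b), on(f,d), on(f,f)}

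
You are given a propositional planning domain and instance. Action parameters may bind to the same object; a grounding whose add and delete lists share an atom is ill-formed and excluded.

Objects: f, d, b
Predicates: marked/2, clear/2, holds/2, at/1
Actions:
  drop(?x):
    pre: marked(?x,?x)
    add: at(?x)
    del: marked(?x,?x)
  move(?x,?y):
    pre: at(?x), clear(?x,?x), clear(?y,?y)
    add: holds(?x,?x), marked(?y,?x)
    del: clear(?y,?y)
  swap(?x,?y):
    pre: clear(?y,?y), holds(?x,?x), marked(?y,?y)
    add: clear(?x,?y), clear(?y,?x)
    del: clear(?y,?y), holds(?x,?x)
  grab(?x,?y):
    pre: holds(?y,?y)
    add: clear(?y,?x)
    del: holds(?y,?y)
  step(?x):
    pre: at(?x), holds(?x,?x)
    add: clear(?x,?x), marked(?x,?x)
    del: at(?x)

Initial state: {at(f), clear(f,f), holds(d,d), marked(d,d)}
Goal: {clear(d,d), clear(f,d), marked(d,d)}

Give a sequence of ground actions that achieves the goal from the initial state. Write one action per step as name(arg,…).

move(f,f); grab(d,f); grab(d,d)

1. move(f,f)  →  {at(f), holds(d,d), holds(f,f), marked(d,d), marked(f,f)}
2. grab(d,f)  →  {at(f), clear(f,d), holds(d,d), marked(d,d), marked(f,f)}
3. grab(d,d)  →  {at(f), clear(d,d), clear(f,d), marked(d,d), marked(f,f)}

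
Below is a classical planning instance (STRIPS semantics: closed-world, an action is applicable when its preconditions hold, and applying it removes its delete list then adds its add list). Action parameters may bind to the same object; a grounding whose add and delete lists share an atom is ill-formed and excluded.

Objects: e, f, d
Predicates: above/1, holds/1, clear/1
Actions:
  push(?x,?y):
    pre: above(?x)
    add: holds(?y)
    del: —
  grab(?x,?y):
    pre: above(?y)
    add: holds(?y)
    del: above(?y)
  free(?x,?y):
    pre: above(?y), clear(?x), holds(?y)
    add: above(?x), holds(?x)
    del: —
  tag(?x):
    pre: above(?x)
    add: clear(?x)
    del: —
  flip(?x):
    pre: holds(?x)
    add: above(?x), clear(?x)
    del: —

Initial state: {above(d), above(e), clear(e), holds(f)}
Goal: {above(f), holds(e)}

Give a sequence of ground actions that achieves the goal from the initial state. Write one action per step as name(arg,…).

push(e,e); flip(f)

1. push(e,e)  →  {above(d), above(e), clear(e), holds(e), holds(f)}
2. flip(f)  →  {above(d), above(e), above(f), clear(e), clear(f), holds(e), holds(f)}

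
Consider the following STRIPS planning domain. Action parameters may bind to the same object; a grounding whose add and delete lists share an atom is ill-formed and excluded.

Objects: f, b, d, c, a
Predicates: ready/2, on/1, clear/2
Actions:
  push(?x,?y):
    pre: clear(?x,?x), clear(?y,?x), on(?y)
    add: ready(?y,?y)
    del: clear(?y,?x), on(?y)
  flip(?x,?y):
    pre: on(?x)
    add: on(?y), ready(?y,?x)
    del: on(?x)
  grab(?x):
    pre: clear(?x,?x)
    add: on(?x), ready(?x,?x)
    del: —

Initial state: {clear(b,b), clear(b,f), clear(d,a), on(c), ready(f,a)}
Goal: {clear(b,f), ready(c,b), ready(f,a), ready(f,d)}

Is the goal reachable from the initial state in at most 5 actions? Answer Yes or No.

Yes

1. flip(c,b)  →  {clear(b,b), clear(b,f), clear(d,a), on(b), ready(b,c), ready(f,a)}
2. flip(b,c)  →  {clear(b,b), clear(b,f), clear(d,a), on(c), ready(b,c), ready(c,b), ready(f,a)}
3. flip(c,d)  →  {clear(b,b), clear(b,f), clear(d,a), on(d), ready(b,c), ready(c,b), ready(d,c), ready(f,a)}
4. flip(d,f)  →  {clear(b,b), clear(b,f), clear(d,a), on(f), ready(b,c), ready(c,b), ready(d,c), ready(f,a), ready(f,d)}
optimal plan length = 4; 4 ≤ 5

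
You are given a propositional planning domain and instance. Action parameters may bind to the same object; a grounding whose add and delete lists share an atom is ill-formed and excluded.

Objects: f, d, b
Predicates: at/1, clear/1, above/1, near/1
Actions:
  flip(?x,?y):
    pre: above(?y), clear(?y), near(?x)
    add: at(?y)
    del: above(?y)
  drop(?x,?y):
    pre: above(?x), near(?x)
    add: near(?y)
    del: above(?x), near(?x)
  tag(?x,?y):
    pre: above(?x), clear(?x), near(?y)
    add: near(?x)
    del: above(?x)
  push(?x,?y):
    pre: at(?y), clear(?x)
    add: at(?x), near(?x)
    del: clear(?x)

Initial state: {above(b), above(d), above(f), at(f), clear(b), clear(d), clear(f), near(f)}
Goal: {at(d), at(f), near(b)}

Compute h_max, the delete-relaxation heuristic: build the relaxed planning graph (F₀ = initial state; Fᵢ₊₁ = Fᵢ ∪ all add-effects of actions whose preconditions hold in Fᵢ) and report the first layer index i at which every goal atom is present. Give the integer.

1

F0 = init (8 atoms)
F1 = F0 ∪ {at(b), at(d), near(b), near(d)}  (12 atoms)
goal ⊆ F1  ⇒  h_max = 1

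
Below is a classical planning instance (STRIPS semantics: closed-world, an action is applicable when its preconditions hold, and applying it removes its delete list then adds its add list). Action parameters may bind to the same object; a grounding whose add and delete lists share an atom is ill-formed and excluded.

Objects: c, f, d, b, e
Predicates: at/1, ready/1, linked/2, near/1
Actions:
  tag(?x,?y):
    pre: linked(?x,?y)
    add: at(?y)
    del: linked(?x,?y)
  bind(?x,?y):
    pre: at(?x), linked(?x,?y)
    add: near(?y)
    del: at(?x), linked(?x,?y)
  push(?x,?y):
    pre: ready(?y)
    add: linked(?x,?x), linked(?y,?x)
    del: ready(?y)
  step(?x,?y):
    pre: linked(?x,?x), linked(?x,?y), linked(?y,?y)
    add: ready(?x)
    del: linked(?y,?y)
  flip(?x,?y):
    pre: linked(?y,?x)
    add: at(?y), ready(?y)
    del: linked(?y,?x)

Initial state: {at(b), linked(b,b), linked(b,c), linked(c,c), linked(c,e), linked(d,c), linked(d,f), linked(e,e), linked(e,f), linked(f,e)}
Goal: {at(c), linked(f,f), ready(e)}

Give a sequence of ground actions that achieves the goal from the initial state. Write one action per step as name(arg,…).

1. step(e,e)  →  {at(b), linked(b,b), linked(b,c), linked(c,c), linked(c,e), linked(d,c), linked(d,f), linked(e,f), linked(f,e), ready(e)}
2. flip(c,c)  →  {at(b), at(c), linked(b,b), linked(b,c), linked(c,e), linked(d,c), linked(d,f), linked(e,f), linked(f,e), ready(c), ready(e)}
3. push(f,c)  →  {at(b), at(c), linked(b,b), linked(b,c), linked(c,e), linked(c,f), linked(d,c), linked(d,f), linked(e,f), linked(f,e), linked(f,f), ready(e)}

step(e,e); flip(c,c); push(f,c)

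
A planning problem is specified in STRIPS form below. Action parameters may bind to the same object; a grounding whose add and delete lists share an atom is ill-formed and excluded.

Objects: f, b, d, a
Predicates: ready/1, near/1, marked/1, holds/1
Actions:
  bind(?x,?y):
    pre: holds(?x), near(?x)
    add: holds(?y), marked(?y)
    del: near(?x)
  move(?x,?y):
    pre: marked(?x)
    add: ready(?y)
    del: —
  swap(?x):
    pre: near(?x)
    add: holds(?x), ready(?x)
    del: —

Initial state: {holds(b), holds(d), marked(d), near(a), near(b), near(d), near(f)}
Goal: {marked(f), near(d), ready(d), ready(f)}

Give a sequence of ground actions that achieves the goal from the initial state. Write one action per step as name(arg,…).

bind(b,f); move(f,f); move(f,d)

1. bind(b,f)  →  {holds(b), holds(d), holds(f), marked(d), marked(f), near(a), near(d), near(f)}
2. move(f,f)  →  {holds(b), holds(d), holds(f), marked(d), marked(f), near(a), near(d), near(f), ready(f)}
3. move(f,d)  →  {holds(b), holds(d), holds(f), marked(d), marked(f), near(a), near(d), near(f), ready(d), ready(f)}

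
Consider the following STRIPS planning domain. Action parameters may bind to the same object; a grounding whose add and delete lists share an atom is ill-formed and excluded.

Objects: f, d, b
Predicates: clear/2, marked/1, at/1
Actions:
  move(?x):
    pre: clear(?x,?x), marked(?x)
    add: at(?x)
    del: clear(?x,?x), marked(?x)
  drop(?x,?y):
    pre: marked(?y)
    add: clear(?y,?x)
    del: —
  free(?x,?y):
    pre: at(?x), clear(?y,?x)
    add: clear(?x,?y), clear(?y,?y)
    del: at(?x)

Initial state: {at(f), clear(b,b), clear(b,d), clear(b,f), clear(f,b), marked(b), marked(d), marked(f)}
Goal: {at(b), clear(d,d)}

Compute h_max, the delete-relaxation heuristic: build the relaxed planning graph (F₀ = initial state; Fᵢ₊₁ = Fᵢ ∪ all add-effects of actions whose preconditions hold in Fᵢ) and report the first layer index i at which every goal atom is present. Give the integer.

F0 = init (8 atoms)
F1 = F0 ∪ {at(b), clear(d,b), clear(d,d), clear(d,f), clear(f,d), clear(f,f)}  (14 atoms)
goal ⊆ F1  ⇒  h_max = 1

1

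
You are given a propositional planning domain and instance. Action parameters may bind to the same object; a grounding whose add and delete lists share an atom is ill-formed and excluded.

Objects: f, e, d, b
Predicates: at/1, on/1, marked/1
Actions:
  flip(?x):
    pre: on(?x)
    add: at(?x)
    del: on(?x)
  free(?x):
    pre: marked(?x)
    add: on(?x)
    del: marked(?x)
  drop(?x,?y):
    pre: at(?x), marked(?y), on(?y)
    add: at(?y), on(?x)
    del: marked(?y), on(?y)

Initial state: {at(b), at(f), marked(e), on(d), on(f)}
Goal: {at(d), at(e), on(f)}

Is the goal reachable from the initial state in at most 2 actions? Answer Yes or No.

1. flip(d)  →  {at(b), at(d), at(f), marked(e), on(f)}
2. free(e)  →  {at(b), at(d), at(f), on(e), on(f)}
3. flip(e)  →  {at(b), at(d), at(e), at(f), on(f)}
optimal plan length = 3; 3 > 2

No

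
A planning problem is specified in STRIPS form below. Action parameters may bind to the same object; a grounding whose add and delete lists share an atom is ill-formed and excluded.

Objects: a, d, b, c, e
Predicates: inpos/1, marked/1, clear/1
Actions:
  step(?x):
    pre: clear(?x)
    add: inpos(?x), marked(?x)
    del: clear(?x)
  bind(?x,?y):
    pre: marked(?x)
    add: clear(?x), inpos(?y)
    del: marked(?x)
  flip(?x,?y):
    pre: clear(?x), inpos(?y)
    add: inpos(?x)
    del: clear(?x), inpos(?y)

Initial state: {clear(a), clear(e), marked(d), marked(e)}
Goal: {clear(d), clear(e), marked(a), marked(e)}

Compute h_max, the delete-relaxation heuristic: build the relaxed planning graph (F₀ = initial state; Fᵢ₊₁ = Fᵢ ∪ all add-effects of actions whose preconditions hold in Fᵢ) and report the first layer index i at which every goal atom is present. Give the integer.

F0 = init (4 atoms)
F1 = F0 ∪ {clear(d), inpos(a), inpos(b), inpos(c), inpos(d), inpos(e), marked(a)}  (11 atoms)
goal ⊆ F1  ⇒  h_max = 1

1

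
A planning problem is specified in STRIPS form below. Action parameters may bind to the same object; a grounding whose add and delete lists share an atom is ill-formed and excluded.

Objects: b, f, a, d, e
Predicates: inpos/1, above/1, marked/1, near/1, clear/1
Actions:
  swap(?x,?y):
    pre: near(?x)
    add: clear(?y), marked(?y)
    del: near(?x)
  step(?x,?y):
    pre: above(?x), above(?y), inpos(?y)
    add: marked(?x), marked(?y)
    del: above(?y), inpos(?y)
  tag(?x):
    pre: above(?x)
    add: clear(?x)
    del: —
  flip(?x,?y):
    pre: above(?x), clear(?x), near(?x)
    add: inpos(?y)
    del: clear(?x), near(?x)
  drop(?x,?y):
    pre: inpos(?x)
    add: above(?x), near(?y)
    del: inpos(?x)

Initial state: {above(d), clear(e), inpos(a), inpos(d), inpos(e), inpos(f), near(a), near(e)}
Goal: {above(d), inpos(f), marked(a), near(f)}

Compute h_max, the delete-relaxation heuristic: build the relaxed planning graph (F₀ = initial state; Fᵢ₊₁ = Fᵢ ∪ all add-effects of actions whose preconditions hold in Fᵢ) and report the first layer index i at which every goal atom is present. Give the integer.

1

F0 = init (8 atoms)
F1 = F0 ∪ {above(a), above(e), above(f), clear(a), clear(b), clear(d), clear(f), marked(a), marked(b), marked(d), marked(e), marked(f), near(b), near(d), near(f)}  (23 atoms)
goal ⊆ F1  ⇒  h_max = 1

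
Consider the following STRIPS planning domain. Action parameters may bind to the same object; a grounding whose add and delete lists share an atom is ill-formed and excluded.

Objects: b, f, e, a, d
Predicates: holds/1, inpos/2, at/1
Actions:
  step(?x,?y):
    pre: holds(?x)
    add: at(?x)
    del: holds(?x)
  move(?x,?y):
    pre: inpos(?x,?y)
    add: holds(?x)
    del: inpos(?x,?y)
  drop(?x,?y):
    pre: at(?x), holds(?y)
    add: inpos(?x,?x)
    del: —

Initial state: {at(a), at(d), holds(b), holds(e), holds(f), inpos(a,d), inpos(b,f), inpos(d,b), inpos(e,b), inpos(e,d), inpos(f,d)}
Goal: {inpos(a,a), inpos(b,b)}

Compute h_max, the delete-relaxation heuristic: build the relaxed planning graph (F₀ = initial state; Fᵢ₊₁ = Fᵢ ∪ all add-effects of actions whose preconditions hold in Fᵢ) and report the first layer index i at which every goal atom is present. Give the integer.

2

F0 = init (11 atoms)
F1 = F0 ∪ {at(b), at(e), at(f), holds(a), holds(d), inpos(a,a), inpos(d,d)}  (18 atoms)
F2 = F1 ∪ {inpos(b,b), inpos(e,e), inpos(f,f)}  (21 atoms)
goal ⊆ F2  ⇒  h_max = 2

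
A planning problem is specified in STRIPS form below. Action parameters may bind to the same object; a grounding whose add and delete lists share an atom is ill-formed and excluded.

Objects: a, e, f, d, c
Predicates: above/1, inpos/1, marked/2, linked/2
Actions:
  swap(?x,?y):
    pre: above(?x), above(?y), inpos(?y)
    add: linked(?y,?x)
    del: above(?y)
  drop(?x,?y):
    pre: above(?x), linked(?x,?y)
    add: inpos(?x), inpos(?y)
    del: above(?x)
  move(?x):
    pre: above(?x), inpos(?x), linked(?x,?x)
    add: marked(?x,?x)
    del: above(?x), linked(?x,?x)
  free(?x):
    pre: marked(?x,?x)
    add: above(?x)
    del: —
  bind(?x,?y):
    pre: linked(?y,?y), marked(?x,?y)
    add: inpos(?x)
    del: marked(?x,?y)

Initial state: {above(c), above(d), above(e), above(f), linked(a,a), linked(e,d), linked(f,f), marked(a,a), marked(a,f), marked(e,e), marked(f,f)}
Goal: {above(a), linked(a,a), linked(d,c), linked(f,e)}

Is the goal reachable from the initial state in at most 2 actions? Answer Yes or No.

No

1. free(a)  →  {above(a), above(c), above(d), above(e), above(f), linked(a,a), linked(e,d), linked(f,f), marked(a,a), marked(a,f), marked(e,e), marked(f,f)}
2. bind(f,f)  →  {above(a), above(c), above(d), above(e), above(f), inpos(f), linked(a,a), linked(e,d), linked(f,f), marked(a,a), marked(a,f), marked(e,e)}
3. swap(e,f)  →  {above(a), above(c), above(d), above(e), inpos(f), linked(a,a), linked(e,d), linked(f,e), linked(f,f), marked(a,a), marked(a,f), marked(e,e)}
4. drop(e,d)  →  {above(a), above(c), above(d), inpos(d), inpos(e), inpos(f), linked(a,a), linked(e,d), linked(f,e), linked(f,f), marked(a,a), marked(a,f), marked(e,e)}
5. swap(c,d)  →  {above(a), above(c), inpos(d), inpos(e), inpos(f), linked(a,a), linked(d,c), linked(e,d), linked(f,e), linked(f,f), marked(a,a), marked(a,f), marked(e,e)}
optimal plan length = 5; 5 > 2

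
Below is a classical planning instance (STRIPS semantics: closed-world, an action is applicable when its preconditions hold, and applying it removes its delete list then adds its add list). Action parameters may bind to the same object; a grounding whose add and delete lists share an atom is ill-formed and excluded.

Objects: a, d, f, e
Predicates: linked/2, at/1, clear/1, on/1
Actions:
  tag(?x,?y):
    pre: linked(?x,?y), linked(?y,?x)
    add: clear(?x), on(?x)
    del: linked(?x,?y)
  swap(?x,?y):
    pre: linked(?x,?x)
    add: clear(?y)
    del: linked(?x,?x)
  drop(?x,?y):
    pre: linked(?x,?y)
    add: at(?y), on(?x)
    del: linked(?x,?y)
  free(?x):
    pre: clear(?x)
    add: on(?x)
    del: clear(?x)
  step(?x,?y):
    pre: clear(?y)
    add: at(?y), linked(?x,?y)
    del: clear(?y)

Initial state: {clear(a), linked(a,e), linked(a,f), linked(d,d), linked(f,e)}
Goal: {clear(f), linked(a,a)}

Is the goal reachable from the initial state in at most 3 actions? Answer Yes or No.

Yes

1. swap(d,f)  →  {clear(a), clear(f), linked(a,e), linked(a,f), linked(f,e)}
2. step(a,a)  →  {at(a), clear(f), linked(a,a), linked(a,e), linked(a,f), linked(f,e)}
optimal plan length = 2; 2 ≤ 3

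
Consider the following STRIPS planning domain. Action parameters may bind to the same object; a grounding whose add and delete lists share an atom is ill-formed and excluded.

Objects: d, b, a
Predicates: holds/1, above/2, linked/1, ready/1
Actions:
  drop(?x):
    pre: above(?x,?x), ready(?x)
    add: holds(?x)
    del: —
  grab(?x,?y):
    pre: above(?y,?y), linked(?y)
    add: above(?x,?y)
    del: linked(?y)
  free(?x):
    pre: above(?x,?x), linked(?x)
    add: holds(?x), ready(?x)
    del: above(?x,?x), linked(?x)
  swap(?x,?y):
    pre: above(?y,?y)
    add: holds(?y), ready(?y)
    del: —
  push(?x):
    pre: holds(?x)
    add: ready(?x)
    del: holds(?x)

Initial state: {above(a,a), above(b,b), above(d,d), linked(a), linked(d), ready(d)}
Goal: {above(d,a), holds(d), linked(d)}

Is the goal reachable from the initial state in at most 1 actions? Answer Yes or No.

1. drop(d)  →  {above(a,a), above(b,b), above(d,d), holds(d), linked(a), linked(d), ready(d)}
2. grab(d,a)  →  {above(a,a), above(b,b), above(d,a), above(d,d), holds(d), linked(d), ready(d)}
optimal plan length = 2; 2 > 1

No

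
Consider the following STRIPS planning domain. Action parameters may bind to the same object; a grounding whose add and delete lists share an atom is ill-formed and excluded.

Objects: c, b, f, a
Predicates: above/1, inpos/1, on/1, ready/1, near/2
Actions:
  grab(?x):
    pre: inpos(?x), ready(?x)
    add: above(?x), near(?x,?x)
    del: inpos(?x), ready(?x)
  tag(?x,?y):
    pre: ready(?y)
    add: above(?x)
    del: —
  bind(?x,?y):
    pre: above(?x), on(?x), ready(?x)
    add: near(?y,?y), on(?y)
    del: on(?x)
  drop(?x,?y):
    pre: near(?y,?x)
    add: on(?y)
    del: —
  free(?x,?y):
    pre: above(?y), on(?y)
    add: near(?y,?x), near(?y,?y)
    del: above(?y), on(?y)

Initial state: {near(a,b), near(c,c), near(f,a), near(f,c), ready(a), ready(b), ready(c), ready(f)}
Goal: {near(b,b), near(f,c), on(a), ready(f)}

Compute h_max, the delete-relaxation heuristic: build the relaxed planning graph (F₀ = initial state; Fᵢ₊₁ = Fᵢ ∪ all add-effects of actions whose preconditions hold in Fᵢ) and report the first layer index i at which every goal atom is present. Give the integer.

F0 = init (8 atoms)
F1 = F0 ∪ {above(a), above(b), above(c), above(f), on(a), on(c), on(f)}  (15 atoms)
F2 = F1 ∪ {near(a,a), near(a,c), near(a,f), near(b,b), near(c,a), near(c,b), near(c,f), near(f,b), near(f,f), on(b)}  (25 atoms)
goal ⊆ F2  ⇒  h_max = 2

2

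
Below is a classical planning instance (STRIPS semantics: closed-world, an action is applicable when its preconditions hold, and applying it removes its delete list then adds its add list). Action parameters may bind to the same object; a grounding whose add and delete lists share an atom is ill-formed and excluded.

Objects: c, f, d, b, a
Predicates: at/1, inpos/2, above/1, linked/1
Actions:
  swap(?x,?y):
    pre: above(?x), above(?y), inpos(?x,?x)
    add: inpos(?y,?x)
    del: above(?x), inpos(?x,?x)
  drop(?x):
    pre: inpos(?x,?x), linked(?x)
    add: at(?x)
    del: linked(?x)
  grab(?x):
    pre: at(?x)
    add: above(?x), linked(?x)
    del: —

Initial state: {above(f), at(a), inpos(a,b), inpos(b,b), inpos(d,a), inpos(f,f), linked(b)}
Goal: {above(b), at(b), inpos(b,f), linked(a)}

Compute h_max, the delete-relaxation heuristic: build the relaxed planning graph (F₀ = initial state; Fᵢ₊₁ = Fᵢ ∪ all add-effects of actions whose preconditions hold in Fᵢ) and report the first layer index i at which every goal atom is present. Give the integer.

F0 = init (7 atoms)
F1 = F0 ∪ {above(a), at(b), linked(a)}  (10 atoms)
F2 = F1 ∪ {above(b), inpos(a,f)}  (12 atoms)
F3 = F2 ∪ {inpos(b,f), inpos(f,b)}  (14 atoms)
goal ⊆ F3  ⇒  h_max = 3

3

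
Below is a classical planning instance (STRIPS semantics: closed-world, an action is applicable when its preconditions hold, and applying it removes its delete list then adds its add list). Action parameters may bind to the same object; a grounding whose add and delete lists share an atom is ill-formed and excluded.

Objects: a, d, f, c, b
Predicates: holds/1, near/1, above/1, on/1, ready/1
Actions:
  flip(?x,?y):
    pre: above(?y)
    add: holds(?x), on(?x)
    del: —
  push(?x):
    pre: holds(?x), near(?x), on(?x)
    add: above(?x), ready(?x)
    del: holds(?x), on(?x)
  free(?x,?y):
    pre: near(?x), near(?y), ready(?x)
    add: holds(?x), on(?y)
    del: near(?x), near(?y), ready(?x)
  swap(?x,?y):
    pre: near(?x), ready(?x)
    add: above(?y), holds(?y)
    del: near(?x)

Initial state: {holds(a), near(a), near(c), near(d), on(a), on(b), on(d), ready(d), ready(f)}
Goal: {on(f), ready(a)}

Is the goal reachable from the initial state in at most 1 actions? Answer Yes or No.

No

1. push(a)  →  {above(a), near(a), near(c), near(d), on(b), on(d), ready(a), ready(d), ready(f)}
2. flip(f,a)  →  {above(a), holds(f), near(a), near(c), near(d), on(b), on(d), on(f), ready(a), ready(d), ready(f)}
optimal plan length = 2; 2 > 1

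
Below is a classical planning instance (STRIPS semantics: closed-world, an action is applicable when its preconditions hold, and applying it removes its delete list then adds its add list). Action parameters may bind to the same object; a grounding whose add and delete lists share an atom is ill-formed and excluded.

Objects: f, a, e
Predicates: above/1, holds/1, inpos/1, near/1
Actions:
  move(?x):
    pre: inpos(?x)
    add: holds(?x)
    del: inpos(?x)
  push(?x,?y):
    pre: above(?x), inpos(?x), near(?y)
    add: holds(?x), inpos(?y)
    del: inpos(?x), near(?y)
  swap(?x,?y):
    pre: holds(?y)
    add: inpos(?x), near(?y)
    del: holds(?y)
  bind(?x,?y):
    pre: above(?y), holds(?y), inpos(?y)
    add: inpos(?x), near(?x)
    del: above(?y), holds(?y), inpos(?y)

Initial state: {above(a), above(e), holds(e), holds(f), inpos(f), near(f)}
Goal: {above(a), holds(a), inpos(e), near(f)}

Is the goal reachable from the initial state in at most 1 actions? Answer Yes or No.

No

1. swap(a,e)  →  {above(a), above(e), holds(f), inpos(a), inpos(f), near(e), near(f)}
2. push(a,e)  →  {above(a), above(e), holds(a), holds(f), inpos(e), inpos(f), near(f)}
optimal plan length = 2; 2 > 1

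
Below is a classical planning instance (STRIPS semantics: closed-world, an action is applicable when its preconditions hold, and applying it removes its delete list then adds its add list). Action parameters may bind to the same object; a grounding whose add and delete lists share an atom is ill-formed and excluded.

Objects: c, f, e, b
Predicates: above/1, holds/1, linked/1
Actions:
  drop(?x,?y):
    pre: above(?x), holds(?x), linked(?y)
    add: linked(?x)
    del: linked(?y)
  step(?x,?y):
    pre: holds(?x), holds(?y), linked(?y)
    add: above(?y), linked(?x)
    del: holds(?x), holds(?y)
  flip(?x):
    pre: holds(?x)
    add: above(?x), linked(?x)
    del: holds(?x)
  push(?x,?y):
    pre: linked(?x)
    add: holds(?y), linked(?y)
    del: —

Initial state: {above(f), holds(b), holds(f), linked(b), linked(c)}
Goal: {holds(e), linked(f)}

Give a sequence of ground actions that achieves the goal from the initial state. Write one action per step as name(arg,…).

drop(f,c); push(f,e)

1. drop(f,c)  →  {above(f), holds(b), holds(f), linked(b), linked(f)}
2. push(f,e)  →  {above(f), holds(b), holds(e), holds(f), linked(b), linked(e), linked(f)}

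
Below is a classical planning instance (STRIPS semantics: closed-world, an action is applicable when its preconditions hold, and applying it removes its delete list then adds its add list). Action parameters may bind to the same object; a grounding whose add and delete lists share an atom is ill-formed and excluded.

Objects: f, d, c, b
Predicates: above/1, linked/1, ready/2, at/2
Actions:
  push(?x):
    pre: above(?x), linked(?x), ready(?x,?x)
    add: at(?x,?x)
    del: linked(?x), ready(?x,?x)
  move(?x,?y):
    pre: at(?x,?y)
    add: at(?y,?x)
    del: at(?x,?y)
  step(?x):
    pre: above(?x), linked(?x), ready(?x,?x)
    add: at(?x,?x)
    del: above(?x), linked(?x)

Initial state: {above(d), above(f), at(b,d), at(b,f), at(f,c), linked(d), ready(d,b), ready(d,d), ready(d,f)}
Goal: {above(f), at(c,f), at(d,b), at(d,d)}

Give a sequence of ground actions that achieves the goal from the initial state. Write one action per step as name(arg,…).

push(d); move(f,c); move(b,d)

1. push(d)  →  {above(d), above(f), at(b,d), at(b,f), at(d,d), at(f,c), ready(d,b), ready(d,f)}
2. move(f,c)  →  {above(d), above(f), at(b,d), at(b,f), at(c,f), at(d,d), ready(d,b), ready(d,f)}
3. move(b,d)  →  {above(d), above(f), at(b,f), at(c,f), at(d,b), at(d,d), ready(d,b), ready(d,f)}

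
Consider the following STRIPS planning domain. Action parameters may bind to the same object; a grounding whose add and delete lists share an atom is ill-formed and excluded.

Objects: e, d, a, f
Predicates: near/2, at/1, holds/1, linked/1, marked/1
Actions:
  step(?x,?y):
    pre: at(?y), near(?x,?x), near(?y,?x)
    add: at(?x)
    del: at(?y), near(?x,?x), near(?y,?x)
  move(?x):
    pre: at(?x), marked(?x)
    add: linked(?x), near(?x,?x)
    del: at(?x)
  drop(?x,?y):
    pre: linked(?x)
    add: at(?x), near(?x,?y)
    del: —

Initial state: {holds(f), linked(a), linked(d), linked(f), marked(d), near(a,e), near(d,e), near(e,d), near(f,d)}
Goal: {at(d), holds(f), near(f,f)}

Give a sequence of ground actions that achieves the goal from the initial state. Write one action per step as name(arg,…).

1. drop(d,e)  →  {at(d), holds(f), linked(a), linked(d), linked(f), marked(d), near(a,e), near(d,e), near(e,d), near(f,d)}
2. drop(f,f)  →  {at(d), at(f), holds(f), linked(a), linked(d), linked(f), marked(d), near(a,e), near(d,e), near(e,d), near(f,d), near(f,f)}

drop(d,e); drop(f,f)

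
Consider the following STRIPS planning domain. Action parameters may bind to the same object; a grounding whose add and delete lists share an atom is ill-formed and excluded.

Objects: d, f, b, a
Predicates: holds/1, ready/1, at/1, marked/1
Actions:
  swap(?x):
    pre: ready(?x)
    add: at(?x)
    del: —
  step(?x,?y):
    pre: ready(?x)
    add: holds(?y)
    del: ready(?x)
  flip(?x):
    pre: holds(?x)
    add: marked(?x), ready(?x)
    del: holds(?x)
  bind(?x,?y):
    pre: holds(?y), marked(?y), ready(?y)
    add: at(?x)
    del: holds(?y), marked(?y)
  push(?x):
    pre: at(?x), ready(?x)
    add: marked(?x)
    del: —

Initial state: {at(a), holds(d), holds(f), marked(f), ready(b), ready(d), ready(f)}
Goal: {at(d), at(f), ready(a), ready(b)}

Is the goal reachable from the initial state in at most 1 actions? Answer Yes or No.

No

1. swap(d)  →  {at(a), at(d), holds(d), holds(f), marked(f), ready(b), ready(d), ready(f)}
2. swap(f)  →  {at(a), at(d), at(f), holds(d), holds(f), marked(f), ready(b), ready(d), ready(f)}
3. step(d,a)  →  {at(a), at(d), at(f), holds(a), holds(d), holds(f), marked(f), ready(b), ready(f)}
4. flip(a)  →  {at(a), at(d), at(f), holds(d), holds(f), marked(a), marked(f), ready(a), ready(b), ready(f)}
optimal plan length = 4; 4 > 1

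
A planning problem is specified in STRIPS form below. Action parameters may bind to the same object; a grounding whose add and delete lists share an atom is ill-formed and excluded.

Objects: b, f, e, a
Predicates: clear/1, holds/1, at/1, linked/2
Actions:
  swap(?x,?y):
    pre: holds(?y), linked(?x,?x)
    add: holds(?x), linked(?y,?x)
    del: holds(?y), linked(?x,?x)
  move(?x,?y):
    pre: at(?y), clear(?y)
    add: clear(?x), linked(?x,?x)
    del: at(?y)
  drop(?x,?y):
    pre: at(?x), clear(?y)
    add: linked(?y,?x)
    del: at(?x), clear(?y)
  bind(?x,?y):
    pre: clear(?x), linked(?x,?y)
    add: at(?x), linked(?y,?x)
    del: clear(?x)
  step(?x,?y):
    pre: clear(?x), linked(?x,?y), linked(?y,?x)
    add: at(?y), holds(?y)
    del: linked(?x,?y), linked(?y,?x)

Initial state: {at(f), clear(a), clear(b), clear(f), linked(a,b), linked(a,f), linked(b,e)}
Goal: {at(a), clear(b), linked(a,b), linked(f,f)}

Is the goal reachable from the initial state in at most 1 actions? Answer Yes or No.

No

1. move(f,f)  →  {clear(a), clear(b), clear(f), linked(a,b), linked(a,f), linked(b,e), linked(f,f)}
2. bind(a,b)  →  {at(a), clear(b), clear(f), linked(a,b), linked(a,f), linked(b,a), linked(b,e), linked(f,f)}
optimal plan length = 2; 2 > 1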